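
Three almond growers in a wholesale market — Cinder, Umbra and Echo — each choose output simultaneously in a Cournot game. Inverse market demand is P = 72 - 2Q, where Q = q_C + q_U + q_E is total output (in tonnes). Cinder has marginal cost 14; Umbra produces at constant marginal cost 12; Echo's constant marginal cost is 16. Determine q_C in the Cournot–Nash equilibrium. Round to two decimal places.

Cinder's profit: π_C = (72 - 2Q)q_C - (14q_C). Setting ∂π_C/∂q_C = 0: 58 - 4q_C - 2(q_U + q_E) = 0.
Umbra's profit: π_U = (72 - 2Q)q_U - (12q_U). Setting ∂π_U/∂q_U = 0: 60 - 4q_U - 2(q_C + q_E) = 0.
Echo's profit: π_E = (72 - 2Q)q_E - (16q_E). Setting ∂π_E/∂q_E = 0: 56 - 4q_E - 2(q_C + q_U) = 0.
Adding the 3 first-order conditions: 174 − 8Q = 0, so Q = 87/4.
Back-substituting: q_C = (58 − 87/2)/2 = 29/4, q_U = (60 − 87/2)/2 = 33/4, q_E = (56 − 87/2)/2 = 25/4.

7.25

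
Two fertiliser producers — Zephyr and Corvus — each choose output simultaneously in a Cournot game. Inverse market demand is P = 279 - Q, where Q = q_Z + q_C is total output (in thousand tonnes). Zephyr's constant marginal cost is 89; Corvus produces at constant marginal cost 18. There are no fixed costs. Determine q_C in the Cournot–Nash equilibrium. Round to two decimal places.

110.67

Zephyr's profit: π_Z = (279 - Q)q_Z - (89q_Z). Setting ∂π_Z/∂q_Z = 0: 190 - 2q_Z - (q_C) = 0.
Corvus's profit: π_C = (279 - Q)q_C - (18q_C). Setting ∂π_C/∂q_C = 0: 261 - 2q_C - (q_Z) = 0.
So q_Z = (190 - q_C)/2 and q_C = (261 - q_Z)/2.
Solving the pair: q_Z = 119/3, q_C = 332/3.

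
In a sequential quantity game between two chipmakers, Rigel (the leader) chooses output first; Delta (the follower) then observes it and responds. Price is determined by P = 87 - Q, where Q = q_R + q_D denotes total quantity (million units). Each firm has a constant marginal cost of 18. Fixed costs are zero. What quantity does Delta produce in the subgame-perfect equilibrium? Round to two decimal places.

The follower Delta best-responds to any q_R: π_D = (87 - Q)q_D - 18q_D.
Follower FOC: 69 - q_R - 2q_D = 0, so q_D(q_R) = (69 - q_R)/2.
The leader anticipates this reaction. Substituting into P = 87 - Q gives P = 105/2 - (1/2)q_R, so π_R = (105/2 - (1/2)q_R)q_R - 18q_R.
The leader's first-order condition 69/2 - q_R = 0 yields q_R = 69/2.
Then q_D = (69 - 69/2)/2 = 69/4.

17.25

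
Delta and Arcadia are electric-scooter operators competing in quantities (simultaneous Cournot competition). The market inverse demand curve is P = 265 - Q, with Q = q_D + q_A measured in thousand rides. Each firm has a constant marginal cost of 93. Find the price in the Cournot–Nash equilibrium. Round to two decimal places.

Each firm earns π_i = (265 - Q)q_i - 93q_i.
Setting ∂π_i/∂q_i = 0 with rivals' quantities fixed: 172 - 2q_i - q_j = 0.
By symmetry each firm produces the same amount; substituting q_j = q_i yields q_i = 172/3.
Total output Q = 344/3, so price P = 265 - 344/3 = 451/3.

150.33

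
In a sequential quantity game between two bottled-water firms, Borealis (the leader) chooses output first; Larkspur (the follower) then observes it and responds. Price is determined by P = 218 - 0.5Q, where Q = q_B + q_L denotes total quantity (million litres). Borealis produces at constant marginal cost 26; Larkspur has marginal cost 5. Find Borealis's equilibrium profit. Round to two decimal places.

7310.25

Solve by backward induction. Given q_B, the follower Larkspur maximises π_L = (218 - (1/2)q_B - (1/2)q_L)q_L - 5q_L.
∂π_L/∂q_L = 213 - (1/2)q_B - q_L = 0 gives the reaction function q_L = (213 - (1/2)q_B).
Borealis substitutes q_L(q_B) into its own profit: π_B = q_B(218 - (1/2)q_B - (213 - (1/2)q_B)/2) - 26q_B = (223/2 - (1/4)q_B)q_B - 26q_B.
Leader FOC: 171/2 - (1/2)q_B = 0, so q_B = 171.
Then q_L = (213 - (1/2)·171) = 255/2.
Price P = 218 - (1/2)·(597/2) = 275/4.
Borealis's profit: (275/4 - 26)·171 = 7310.2500.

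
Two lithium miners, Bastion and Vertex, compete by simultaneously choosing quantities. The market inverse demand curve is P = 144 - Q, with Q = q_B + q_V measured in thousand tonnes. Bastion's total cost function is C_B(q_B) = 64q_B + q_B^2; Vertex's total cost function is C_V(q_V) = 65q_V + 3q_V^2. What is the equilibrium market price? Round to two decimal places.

Bastion's profit: π_B = (144 - Q)q_B - (64q_B + q_B²). Setting ∂π_B/∂q_B = 0: 80 - 4q_B - (q_V) = 0.
Vertex's profit: π_V = (144 - Q)q_V - (65q_V + 3q_V²). Setting ∂π_V/∂q_V = 0: 79 - 8q_V - (q_B) = 0.
Best responses: q_B = (80 - q_V)/4, q_V = (79 - q_B)/8.
Solving the pair: q_B = 561/31, q_V = 236/31.
Total output Q = 797/31, so price P = 144 - 797/31 = 118.2903.

118.29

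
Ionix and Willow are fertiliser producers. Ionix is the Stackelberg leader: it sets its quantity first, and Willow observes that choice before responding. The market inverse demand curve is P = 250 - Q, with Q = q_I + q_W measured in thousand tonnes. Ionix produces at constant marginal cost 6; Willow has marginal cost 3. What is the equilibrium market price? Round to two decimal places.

Solve by backward induction. Given q_I, the follower Willow maximises π_W = (250 - q_I - q_W)q_W - 3q_W.
Setting the follower's marginal profit to zero, 247 - q_I - 2q_W = 0, i.e. q_W = (247 - q_I)/2.
Ionix substitutes q_W(q_I) into its own profit: π_I = q_I(250 - q_I - (247 - q_I)/2) - 6q_I = (253/2 - (1/2)q_I)q_I - 6q_I.
Maximising: ∂π_I/∂q_I = 241/2 - q_I = 0, giving q_I = 241/2.
Then q_W = (247 - 241/2)/2 = 253/4.
Total output Q = 735/4, so price P = 250 - 735/4 = 265/4.

66.25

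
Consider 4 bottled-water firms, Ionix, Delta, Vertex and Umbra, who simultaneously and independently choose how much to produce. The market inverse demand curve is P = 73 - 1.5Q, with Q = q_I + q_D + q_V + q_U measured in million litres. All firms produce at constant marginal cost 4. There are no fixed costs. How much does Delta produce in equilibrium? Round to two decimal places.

Each firm earns π_i = (73 - 1.5Q)q_i - 4q_i.
Setting ∂π_i/∂q_i = 0 with rivals' quantities fixed: 69 - 3q_i - (3/2)·Σ_{j≠i} q_j = 0.
With identical firms every q_j equals q_i, so Σ_{j≠i} q_j = 3q_i and 69 = (15/2)q_i, giving q_i = 46/5.

9.20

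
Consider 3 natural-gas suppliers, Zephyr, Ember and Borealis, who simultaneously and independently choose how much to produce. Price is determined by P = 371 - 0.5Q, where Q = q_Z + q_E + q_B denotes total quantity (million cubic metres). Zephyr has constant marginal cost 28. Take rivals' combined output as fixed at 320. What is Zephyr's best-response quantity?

With rivals' combined output fixed at 320, Zephyr's profit is π_Z = (371 - (1/2)·320 - (1/2)q_Z)q_Z - (28q_Z) = (211 - (1/2)q_Z)q_Z - (28q_Z).
∂π_Z/∂q_Z = 183 - q_Z = 0, so q_Z = 183.

183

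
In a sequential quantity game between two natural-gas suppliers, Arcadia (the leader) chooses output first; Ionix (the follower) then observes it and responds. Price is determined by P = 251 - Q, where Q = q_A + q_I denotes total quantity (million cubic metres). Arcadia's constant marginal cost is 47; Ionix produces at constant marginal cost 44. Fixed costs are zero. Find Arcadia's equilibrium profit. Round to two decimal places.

The follower Ionix best-responds to any q_A: π_I = (251 - Q)q_I - 44q_I.
Setting the follower's marginal profit to zero, 207 - q_A - 2q_I = 0, i.e. q_I = (207 - q_A)/2.
The leader anticipates this reaction. Substituting into P = 251 - Q gives P = 295/2 - (1/2)q_A, so π_A = (295/2 - (1/2)q_A)q_A - 47q_A.
The leader's first-order condition 201/2 - q_A = 0 yields q_A = 201/2.
Then q_I = (207 - 201/2)/2 = 213/4.
Price P = 251 - 615/4 = 389/4.
Arcadia's profit: (389/4 - 47)·(201/2) = 5050.1250.

5050.13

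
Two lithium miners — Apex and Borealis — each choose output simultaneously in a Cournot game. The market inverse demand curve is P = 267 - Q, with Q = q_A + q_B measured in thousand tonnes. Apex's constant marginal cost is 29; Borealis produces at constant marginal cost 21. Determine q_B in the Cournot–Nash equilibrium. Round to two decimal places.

84.67

Apex's profit: π_A = (267 - Q)q_A - (29q_A). Setting ∂π_A/∂q_A = 0: 238 - 2q_A - (q_B) = 0.
Borealis's profit: π_B = (267 - Q)q_B - (21q_B). Setting ∂π_B/∂q_B = 0: 246 - 2q_B - (q_A) = 0.
Rearranging gives the reaction functions q_A = (238 - q_B)/2 and q_B = (246 - q_A)/2.
Substituting one into the other gives q_A = 230/3 and q_B = 254/3.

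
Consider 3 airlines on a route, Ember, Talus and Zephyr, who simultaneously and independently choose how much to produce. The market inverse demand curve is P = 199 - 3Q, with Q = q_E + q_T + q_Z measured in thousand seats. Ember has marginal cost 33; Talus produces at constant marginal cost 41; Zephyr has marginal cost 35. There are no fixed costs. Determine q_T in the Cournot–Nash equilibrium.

Ember's profit: π_E = (199 - 3Q)q_E - (33q_E). Setting ∂π_E/∂q_E = 0: 166 - 6q_E - 3(q_T + q_Z) = 0.
Talus's profit: π_T = (199 - 3Q)q_T - (41q_T). Setting ∂π_T/∂q_T = 0: 158 - 6q_T - 3(q_E + q_Z) = 0.
Zephyr's profit: π_Z = (199 - 3Q)q_Z - (35q_Z). Setting ∂π_Z/∂q_Z = 0: 164 - 6q_Z - 3(q_E + q_T) = 0.
Adding the 3 conditions: 488 − 6Q − 6Q = 0, i.e. Q = 122/3.
Back-substituting: q_E = (166 − 122)/3 = 44/3, q_T = (158 − 122)/3 = 12, q_Z = (164 − 122)/3 = 14.

12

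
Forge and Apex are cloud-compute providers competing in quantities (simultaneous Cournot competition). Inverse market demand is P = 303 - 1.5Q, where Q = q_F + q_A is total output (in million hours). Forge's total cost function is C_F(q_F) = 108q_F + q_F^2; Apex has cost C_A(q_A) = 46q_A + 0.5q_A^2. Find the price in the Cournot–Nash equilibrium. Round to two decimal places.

185.79

Forge's profit: π_F = (303 - 1.5Q)q_F - (108q_F + q_F²). Setting ∂π_F/∂q_F = 0: 195 - 5q_F - (3/2)(q_A) = 0.
Apex's first-order condition: 257 - 4q_A - (3/2)(q_F) = 0.
Best responses: q_F = (195 - (3/2)q_A)/5, q_A = (257 - (3/2)q_F)/4.
Substituting one into the other gives q_F = 1578/71 and q_A = 55.9155.
Total output Q = 78.1408, so price P = 303 - (3/2)·78.1408 = 185.7887.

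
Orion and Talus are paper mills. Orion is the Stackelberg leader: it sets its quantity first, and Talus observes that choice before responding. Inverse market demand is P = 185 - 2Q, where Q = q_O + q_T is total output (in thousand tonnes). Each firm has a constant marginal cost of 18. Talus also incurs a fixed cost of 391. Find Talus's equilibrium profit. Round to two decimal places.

The follower Talus best-responds to any q_O: π_T = (185 - 2Q)q_T - 18q_T.
∂π_T/∂q_T = 167 - 2q_O - 4q_T = 0 gives the reaction function q_T = (167 - 2q_O)/4.
The leader anticipates this reaction. Substituting into P = 185 - 2Q gives P = 203/2 - q_O, so π_O = (203/2 - q_O)q_O - 18q_O.
The leader's first-order condition 167/2 - 2q_O = 0 yields q_O = 167/4.
Then q_T = (167 - 2·(167/4))/4 = 167/8.
Price P = 185 - 2·(501/8) = 239/4.
Talus's profit: (239/4 - 18)·(167/8) - 391 = 480.5313.

480.53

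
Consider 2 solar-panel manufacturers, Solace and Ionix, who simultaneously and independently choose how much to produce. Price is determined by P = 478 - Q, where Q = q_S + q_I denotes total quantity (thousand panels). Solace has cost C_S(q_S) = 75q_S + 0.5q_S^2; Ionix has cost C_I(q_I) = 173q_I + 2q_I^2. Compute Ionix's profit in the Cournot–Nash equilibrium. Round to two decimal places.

2721.22

Solace's profit: π_S = (478 - Q)q_S - (75q_S + (1/2)q_S²). Setting ∂π_S/∂q_S = 0: 403 - 3q_S - (q_I) = 0.
Ionix's first-order condition: 305 - 6q_I - (q_S) = 0.
So q_S = (403 - q_I)/3 and q_I = (305 - q_S)/6.
Solving the pair: q_S = 124.2941, q_I = 512/17.
Price P = 478 - 154.4118 = 323.5882.
Ionix's profit: 323.5882·(512/17) - 173·(512/17) - 2(512/17)² = 2721.2180.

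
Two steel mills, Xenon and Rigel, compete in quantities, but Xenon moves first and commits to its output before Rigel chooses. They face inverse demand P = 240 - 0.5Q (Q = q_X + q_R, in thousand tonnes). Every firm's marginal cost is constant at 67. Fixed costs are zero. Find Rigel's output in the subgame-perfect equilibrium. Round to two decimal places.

The follower Rigel best-responds to any q_X: π_R = (240 - 0.5Q)q_R - 67q_R.
∂π_R/∂q_R = 173 - (1/2)q_X - q_R = 0 gives the reaction function q_R = (173 - (1/2)q_X).
Xenon substitutes q_R(q_X) into its own profit: π_X = q_X(240 - (1/2)q_X - (173 - (1/2)q_X)/2) - 67q_X = (307/2 - (1/4)q_X)q_X - 67q_X.
Maximising: ∂π_X/∂q_X = 173/2 - (1/2)q_X = 0, giving q_X = 173.
Then q_R = (173 - (1/2)·173) = 173/2.

86.50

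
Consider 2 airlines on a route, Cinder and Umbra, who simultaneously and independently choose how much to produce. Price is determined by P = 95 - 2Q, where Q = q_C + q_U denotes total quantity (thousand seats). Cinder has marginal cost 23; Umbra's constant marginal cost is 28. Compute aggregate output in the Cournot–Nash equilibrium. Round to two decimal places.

Cinder's profit: π_C = (95 - 2Q)q_C - (23q_C). Setting ∂π_C/∂q_C = 0: 72 - 4q_C - 2(q_U) = 0.
Umbra's first-order condition: 67 - 4q_U - 2(q_C) = 0.
So q_C = (72 - 2q_U)/4 and q_U = (67 - 2q_C)/4.
Substituting one into the other gives q_C = 77/6 and q_U = 31/3.
Total output Q = 77/6 + 31/3 = 139/6.

23.17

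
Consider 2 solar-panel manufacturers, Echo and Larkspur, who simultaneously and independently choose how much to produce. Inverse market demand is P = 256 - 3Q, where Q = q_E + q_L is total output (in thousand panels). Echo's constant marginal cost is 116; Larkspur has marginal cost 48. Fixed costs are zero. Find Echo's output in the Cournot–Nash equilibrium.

Echo's profit: π_E = (256 - 3Q)q_E - (116q_E). Setting ∂π_E/∂q_E = 0: 140 - 6q_E - 3(q_L) = 0.
Larkspur's profit: π_L = (256 - 3Q)q_L - (48q_L). Setting ∂π_L/∂q_L = 0: 208 - 6q_L - 3(q_E) = 0.
So q_E = (140 - 3q_L)/6 and q_L = (208 - 3q_E)/6.
Solving the pair: q_E = 8, q_L = 92/3.

8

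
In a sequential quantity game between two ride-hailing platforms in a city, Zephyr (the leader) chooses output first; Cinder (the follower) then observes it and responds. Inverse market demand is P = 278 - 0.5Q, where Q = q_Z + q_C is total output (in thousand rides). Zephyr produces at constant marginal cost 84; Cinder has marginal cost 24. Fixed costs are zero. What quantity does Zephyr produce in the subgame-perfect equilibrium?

The follower Cinder best-responds to any q_Z: π_C = (278 - 0.5Q)q_C - 24q_C.
∂π_C/∂q_C = 254 - (1/2)q_Z - q_C = 0 gives the reaction function q_C = (254 - (1/2)q_Z).
The leader anticipates this reaction. Substituting into P = 278 - 0.5Q gives P = 151 - (1/4)q_Z, so π_Z = (151 - (1/4)q_Z)q_Z - 84q_Z.
Maximising: ∂π_Z/∂q_Z = 67 - (1/2)q_Z = 0, giving q_Z = 134.
Then q_C = (254 - (1/2)·134) = 187.

134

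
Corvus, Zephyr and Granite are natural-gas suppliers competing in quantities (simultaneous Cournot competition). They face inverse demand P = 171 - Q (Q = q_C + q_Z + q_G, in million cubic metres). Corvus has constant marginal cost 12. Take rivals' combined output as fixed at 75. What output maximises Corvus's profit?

With rivals' combined output fixed at 75, Corvus's profit is π_C = (171 - 75 - q_C)q_C - (12q_C) = (96 - q_C)q_C - (12q_C).
∂π_C/∂q_C = 84 - 2q_C = 0, so q_C = 42.

42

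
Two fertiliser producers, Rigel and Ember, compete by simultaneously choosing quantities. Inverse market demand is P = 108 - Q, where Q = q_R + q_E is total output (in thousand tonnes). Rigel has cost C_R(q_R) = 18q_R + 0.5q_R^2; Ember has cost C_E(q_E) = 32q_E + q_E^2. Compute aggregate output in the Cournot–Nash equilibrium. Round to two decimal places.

38.36

Rigel's profit: π_R = (108 - Q)q_R - (18q_R + (1/2)q_R²). Setting ∂π_R/∂q_R = 0: 90 - 3q_R - (q_E) = 0.
Ember's first-order condition: 76 - 4q_E - (q_R) = 0.
Rearranging gives the reaction functions q_R = (90 - q_E)/3 and q_E = (76 - q_R)/4.
Solving the pair: q_R = 284/11, q_E = 138/11.
Total output Q = 284/11 + 138/11 = 422/11.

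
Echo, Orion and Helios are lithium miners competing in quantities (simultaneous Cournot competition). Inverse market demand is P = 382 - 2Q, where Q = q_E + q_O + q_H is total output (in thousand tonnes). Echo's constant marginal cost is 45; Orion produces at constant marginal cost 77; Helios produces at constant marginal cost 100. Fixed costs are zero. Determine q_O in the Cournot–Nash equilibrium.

37

Echo's profit: π_E = (382 - 2Q)q_E - (45q_E). Setting ∂π_E/∂q_E = 0: 337 - 4q_E - 2(q_O + q_H) = 0.
Orion's first-order condition: 305 - 4q_O - 2(q_E + q_H) = 0.
Helios's first-order condition: 282 - 4q_H - 2(q_E + q_O) = 0.
Summing all 3 equations gives 924 − 8Q = 0, hence Q = 231/2.
Back-substituting: q_E = (337 − 231)/2 = 53, q_O = (305 − 231)/2 = 37, q_H = (282 − 231)/2 = 51/2.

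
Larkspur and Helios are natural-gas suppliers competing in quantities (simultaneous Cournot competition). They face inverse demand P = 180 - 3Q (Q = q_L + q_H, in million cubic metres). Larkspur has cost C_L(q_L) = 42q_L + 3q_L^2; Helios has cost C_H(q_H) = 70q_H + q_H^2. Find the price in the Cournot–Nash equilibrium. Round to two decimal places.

Larkspur's profit: π_L = (180 - 3Q)q_L - (42q_L + 3q_L²). Setting ∂π_L/∂q_L = 0: 138 - 12q_L - 3(q_H) = 0.
Helios's first-order condition: 110 - 8q_H - 3(q_L) = 0.
Rearranging gives the reaction functions q_L = (138 - 3q_H)/12 and q_H = (110 - 3q_L)/8.
Substituting one into the other gives q_L = 258/29 and q_H = 302/29.
Total output Q = 560/29, so price P = 180 - 3·(560/29) = 122.0690.

122.07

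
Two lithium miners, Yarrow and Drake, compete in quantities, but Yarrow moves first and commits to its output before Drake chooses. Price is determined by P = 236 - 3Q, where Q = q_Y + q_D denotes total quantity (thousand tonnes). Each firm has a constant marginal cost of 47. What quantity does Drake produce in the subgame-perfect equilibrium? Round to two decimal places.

15.75

The follower Drake best-responds to any q_Y: π_D = (236 - 3Q)q_D - 47q_D.
∂π_D/∂q_D = 189 - 3q_Y - 6q_D = 0 gives the reaction function q_D = (189 - 3q_Y)/6.
The leader anticipates this reaction. Substituting into P = 236 - 3Q gives P = 283/2 - (3/2)q_Y, so π_Y = (283/2 - (3/2)q_Y)q_Y - 47q_Y.
Leader FOC: 189/2 - 3q_Y = 0, so q_Y = 63/2.
Then q_D = (189 - 3·(63/2))/6 = 63/4.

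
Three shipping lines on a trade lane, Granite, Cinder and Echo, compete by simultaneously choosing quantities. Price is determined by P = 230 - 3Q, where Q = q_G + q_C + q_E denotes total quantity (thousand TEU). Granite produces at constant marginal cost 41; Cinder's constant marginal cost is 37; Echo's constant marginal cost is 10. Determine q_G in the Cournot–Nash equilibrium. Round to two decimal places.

Granite's profit: π_G = (230 - 3Q)q_G - (41q_G). Setting ∂π_G/∂q_G = 0: 189 - 6q_G - 3(q_C + q_E) = 0.
Cinder's first-order condition: 193 - 6q_C - 3(q_G + q_E) = 0.
Echo's first-order condition: 220 - 6q_E - 3(q_G + q_C) = 0.
Adding the 3 first-order conditions: 602 − 12Q = 0, so Q = 301/6.
Back-substituting: q_G = (189 − 301/2)/3 = 77/6, q_C = (193 − 301/2)/3 = 85/6, q_E = (220 − 301/2)/3 = 139/6.

12.83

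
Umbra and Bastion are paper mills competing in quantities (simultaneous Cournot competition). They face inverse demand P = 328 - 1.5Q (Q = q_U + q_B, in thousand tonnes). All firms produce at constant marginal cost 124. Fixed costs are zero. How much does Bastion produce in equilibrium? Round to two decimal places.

A representative firm's profit is π_i = q_i(328 - 1.5Q) - 124q_i.
First-order condition (treating rivals' output as given): 204 - 3q_i - (3/2)q_j = 0.
With identical firms every q_j equals q_i, so q_j = q_i and 204 = (9/2)q_i, giving q_i = 136/3.

45.33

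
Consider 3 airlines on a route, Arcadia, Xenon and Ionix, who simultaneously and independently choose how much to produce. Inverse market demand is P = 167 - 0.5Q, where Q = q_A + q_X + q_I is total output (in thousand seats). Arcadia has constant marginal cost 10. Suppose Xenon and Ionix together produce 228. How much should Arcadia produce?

With rivals' combined output fixed at 228, Arcadia's profit is π_A = (167 - (1/2)·228 - (1/2)q_A)q_A - (10q_A) = (53 - (1/2)q_A)q_A - (10q_A).
∂π_A/∂q_A = 43 - q_A = 0, so q_A = 43.

43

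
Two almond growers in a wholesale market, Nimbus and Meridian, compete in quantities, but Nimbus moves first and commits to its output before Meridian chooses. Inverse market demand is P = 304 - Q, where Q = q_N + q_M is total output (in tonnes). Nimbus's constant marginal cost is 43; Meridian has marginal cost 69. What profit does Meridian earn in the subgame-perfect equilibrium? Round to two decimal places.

2093.06

The follower Meridian best-responds to any q_N: π_M = (304 - Q)q_M - 69q_M.
∂π_M/∂q_M = 235 - q_N - 2q_M = 0 gives the reaction function q_M = (235 - q_N)/2.
Nimbus substitutes q_M(q_N) into its own profit: π_N = q_N(304 - q_N - (235 - q_N)/2) - 43q_N = (373/2 - (1/2)q_N)q_N - 43q_N.
Leader FOC: 287/2 - q_N = 0, so q_N = 287/2.
Then q_M = (235 - 287/2)/2 = 183/4.
Price P = 304 - 757/4 = 459/4.
Meridian's profit: (459/4 - 69)·(183/4) = 2093.0625.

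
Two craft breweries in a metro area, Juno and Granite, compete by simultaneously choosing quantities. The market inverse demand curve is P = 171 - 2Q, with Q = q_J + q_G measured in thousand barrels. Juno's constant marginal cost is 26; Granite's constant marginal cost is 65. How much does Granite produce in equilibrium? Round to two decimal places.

Juno's profit: π_J = (171 - 2Q)q_J - (26q_J). Setting ∂π_J/∂q_J = 0: 145 - 4q_J - 2(q_G) = 0.
Granite's first-order condition: 106 - 4q_G - 2(q_J) = 0.
Rearranging gives the reaction functions q_J = (145 - 2q_G)/4 and q_G = (106 - 2q_J)/4.
Solving the pair: q_J = 92/3, q_G = 67/6.

11.17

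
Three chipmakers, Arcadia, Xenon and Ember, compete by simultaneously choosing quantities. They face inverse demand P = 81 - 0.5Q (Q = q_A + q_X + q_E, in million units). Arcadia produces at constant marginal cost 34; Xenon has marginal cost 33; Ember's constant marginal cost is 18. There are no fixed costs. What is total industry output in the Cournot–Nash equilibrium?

Arcadia's profit: π_A = (81 - 0.5Q)q_A - (34q_A). Setting ∂π_A/∂q_A = 0: 47 - q_A - (1/2)(q_X + q_E) = 0.
Xenon's profit: π_X = (81 - 0.5Q)q_X - (33q_X). Setting ∂π_X/∂q_X = 0: 48 - q_X - (1/2)(q_A + q_E) = 0.
Ember's profit: π_E = (81 - 0.5Q)q_E - (18q_E). Setting ∂π_E/∂q_E = 0: 63 - q_E - (1/2)(q_A + q_X) = 0.
Adding the 3 conditions: 158 − Q − Q = 0, i.e. Q = 79.
Back-substituting: q_A = (47 − 79/2)/(1/2) = 15, q_X = (48 − 79/2)/(1/2) = 17, q_E = (63 − 79/2)/(1/2) = 47.
Total output Q = 15 + 17 + 47 = 79.

79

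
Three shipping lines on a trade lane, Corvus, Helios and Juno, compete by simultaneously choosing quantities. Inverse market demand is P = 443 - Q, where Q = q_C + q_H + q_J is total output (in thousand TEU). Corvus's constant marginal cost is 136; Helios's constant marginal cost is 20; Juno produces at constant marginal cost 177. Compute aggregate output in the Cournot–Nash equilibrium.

Corvus's profit: π_C = (443 - Q)q_C - (136q_C). Setting ∂π_C/∂q_C = 0: 307 - 2q_C - (q_H + q_J) = 0.
Helios's first-order condition: 423 - 2q_H - (q_C + q_J) = 0.
Juno's first-order condition: 266 - 2q_J - (q_C + q_H) = 0.
Summing all 3 equations gives 996 − 4Q = 0, hence Q = 249.
Back-substituting: q_C = (307 − 249) = 58, q_H = (423 − 249) = 174, q_J = (266 − 249) = 17.
Total output Q = 58 + 174 + 17 = 249.

249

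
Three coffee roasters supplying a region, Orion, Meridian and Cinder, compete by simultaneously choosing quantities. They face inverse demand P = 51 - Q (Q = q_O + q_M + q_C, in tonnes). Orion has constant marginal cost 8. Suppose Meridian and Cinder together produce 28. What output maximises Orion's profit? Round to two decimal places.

With rivals' combined output fixed at 28, Orion's profit is π_O = (51 - 28 - q_O)q_O - (8q_O) = (23 - q_O)q_O - (8q_O).
∂π_O/∂q_O = 15 - 2q_O = 0, so q_O = 15/2.

7.50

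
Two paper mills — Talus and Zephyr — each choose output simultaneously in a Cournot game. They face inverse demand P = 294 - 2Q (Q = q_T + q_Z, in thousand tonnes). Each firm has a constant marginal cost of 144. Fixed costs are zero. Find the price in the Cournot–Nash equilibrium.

194

Each firm earns π_i = (294 - 2Q)q_i - 144q_i.
Setting ∂π_i/∂q_i = 0 with rivals' quantities fixed: 150 - 4q_i - 2q_j = 0.
By symmetry each firm produces the same amount; substituting q_j = q_i yields q_i = 150/6 = 25.
Total output Q = 50, so price P = 294 - 2·50 = 194.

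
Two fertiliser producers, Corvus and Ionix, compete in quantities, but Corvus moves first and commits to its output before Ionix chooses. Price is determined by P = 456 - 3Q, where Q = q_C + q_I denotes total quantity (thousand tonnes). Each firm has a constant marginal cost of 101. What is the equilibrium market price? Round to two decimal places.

The follower Ionix best-responds to any q_C: π_I = (456 - 3Q)q_I - 101q_I.
∂π_I/∂q_I = 355 - 3q_C - 6q_I = 0 gives the reaction function q_I = (355 - 3q_C)/6.
The leader anticipates this reaction. Substituting into P = 456 - 3Q gives P = 557/2 - (3/2)q_C, so π_C = (557/2 - (3/2)q_C)q_C - 101q_C.
Leader FOC: 355/2 - 3q_C = 0, so q_C = 355/6.
Then q_I = (355 - 3·(355/6))/6 = 355/12.
Total output Q = 355/4, so price P = 456 - 3·(355/4) = 759/4.

189.75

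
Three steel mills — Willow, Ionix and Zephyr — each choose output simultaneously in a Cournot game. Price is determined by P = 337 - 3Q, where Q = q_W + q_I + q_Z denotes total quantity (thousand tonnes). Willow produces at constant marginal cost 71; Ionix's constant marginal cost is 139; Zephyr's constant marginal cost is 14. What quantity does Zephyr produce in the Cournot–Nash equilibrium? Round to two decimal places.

42.08

Willow's profit: π_W = (337 - 3Q)q_W - (71q_W). Setting ∂π_W/∂q_W = 0: 266 - 6q_W - 3(q_I + q_Z) = 0.
Ionix's profit: π_I = (337 - 3Q)q_I - (139q_I). Setting ∂π_I/∂q_I = 0: 198 - 6q_I - 3(q_W + q_Z) = 0.
Zephyr's profit: π_Z = (337 - 3Q)q_Z - (14q_Z). Setting ∂π_Z/∂q_Z = 0: 323 - 6q_Z - 3(q_W + q_I) = 0.
Adding the 3 first-order conditions: 787 − 12Q = 0, so Q = 787/12.
Back-substituting: q_W = (266 − 787/4)/3 = 277/12, q_I = (198 − 787/4)/3 = 5/12, q_Z = (323 − 787/4)/3 = 505/12.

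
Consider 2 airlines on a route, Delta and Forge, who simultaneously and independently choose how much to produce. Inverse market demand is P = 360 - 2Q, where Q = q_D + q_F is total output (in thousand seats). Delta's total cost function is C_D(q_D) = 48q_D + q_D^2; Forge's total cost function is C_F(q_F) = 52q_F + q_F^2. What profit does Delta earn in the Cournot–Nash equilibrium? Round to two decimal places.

Delta's profit: π_D = (360 - 2Q)q_D - (48q_D + q_D²). Setting ∂π_D/∂q_D = 0: 312 - 6q_D - 2(q_F) = 0.
Forge's profit: π_F = (360 - 2Q)q_F - (52q_F + q_F²). Setting ∂π_F/∂q_F = 0: 308 - 6q_F - 2(q_D) = 0.
Best responses: q_D = (312 - 2q_F)/6, q_F = (308 - 2q_D)/6.
Solving the pair: q_D = 157/4, q_F = 153/4.
Price P = 360 - 2·(155/2) = 205.
Delta's profit: 205·(157/4) - 48·(157/4) - (157/4)² = 4621.6875.

4621.69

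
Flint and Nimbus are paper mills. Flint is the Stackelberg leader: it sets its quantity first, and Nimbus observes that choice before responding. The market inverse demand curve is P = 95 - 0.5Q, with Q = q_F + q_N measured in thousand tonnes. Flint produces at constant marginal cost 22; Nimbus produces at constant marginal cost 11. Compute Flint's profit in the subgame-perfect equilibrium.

961

Solve by backward induction. Given q_F, the follower Nimbus maximises π_N = (95 - (1/2)q_F - (1/2)q_N)q_N - 11q_N.
∂π_N/∂q_N = 84 - (1/2)q_F - q_N = 0 gives the reaction function q_N = (84 - (1/2)q_F).
Flint substitutes q_N(q_F) into its own profit: π_F = q_F(95 - (1/2)q_F - (84 - (1/2)q_F)/2) - 22q_F = (53 - (1/4)q_F)q_F - 22q_F.
Maximising: ∂π_F/∂q_F = 31 - (1/2)q_F = 0, giving q_F = 62.
Then q_N = (84 - (1/2)·62) = 53.
Price P = 95 - (1/2)·115 = 75/2.
Flint's profit: (75/2 - 22)·62 = 961.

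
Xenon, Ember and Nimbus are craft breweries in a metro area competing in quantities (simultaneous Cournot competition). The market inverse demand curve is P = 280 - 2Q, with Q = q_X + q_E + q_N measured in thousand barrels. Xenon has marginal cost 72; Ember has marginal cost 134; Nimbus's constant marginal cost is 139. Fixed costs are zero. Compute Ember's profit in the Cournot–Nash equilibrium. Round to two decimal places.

247.53

Xenon's profit: π_X = (280 - 2Q)q_X - (72q_X). Setting ∂π_X/∂q_X = 0: 208 - 4q_X - 2(q_E + q_N) = 0.
Ember's first-order condition: 146 - 4q_E - 2(q_X + q_N) = 0.
Nimbus's profit: π_N = (280 - 2Q)q_N - (139q_N). Setting ∂π_N/∂q_N = 0: 141 - 4q_N - 2(q_X + q_E) = 0.
Summing all 3 equations gives 495 − 8Q = 0, hence Q = 495/8.
Back-substituting: q_X = (208 − 495/4)/2 = 337/8, q_E = (146 − 495/4)/2 = 89/8, q_N = (141 − 495/4)/2 = 69/8.
Price P = 280 - 2·(495/8) = 625/4.
Ember's profit: (625/4 - 134)·(89/8) = 247.5313.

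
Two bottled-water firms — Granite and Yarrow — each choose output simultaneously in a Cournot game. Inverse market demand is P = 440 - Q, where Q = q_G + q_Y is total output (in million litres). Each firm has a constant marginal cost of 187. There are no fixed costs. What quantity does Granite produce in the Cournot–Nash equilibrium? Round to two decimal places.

Each firm earns π_i = (440 - Q)q_i - 187q_i.
Setting ∂π_i/∂q_i = 0 with rivals' quantities fixed: 253 - 2q_i - q_j = 0.
With identical firms every q_j equals q_i, so q_j = q_i and 253 = 3q_i, giving q_i = 253/3.

84.33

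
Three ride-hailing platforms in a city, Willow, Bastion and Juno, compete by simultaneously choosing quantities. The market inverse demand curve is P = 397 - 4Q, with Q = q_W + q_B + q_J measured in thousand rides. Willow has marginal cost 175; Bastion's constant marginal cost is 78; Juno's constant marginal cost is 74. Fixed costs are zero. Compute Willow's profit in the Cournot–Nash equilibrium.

Willow's profit: π_W = (397 - 4Q)q_W - (175q_W). Setting ∂π_W/∂q_W = 0: 222 - 8q_W - 4(q_B + q_J) = 0.
Bastion's first-order condition: 319 - 8q_B - 4(q_W + q_J) = 0.
Juno's first-order condition: 323 - 8q_J - 4(q_W + q_B) = 0.
Adding the 3 conditions: 864 − 8Q − 8Q = 0, i.e. Q = 54.
Back-substituting: q_W = (222 − 216)/4 = 3/2, q_B = (319 − 216)/4 = 103/4, q_J = (323 − 216)/4 = 107/4.
Price P = 397 - 4·54 = 181.
Willow's profit: (181 - 175)·(3/2) = 9.

9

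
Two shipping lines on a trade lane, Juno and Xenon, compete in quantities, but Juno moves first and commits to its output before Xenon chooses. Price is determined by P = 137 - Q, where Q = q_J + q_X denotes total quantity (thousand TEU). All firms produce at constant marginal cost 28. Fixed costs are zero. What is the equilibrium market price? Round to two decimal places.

The follower Xenon best-responds to any q_J: π_X = (137 - Q)q_X - 28q_X.
∂π_X/∂q_X = 109 - q_J - 2q_X = 0 gives the reaction function q_X = (109 - q_J)/2.
The leader anticipates this reaction. Substituting into P = 137 - Q gives P = 165/2 - (1/2)q_J, so π_J = (165/2 - (1/2)q_J)q_J - 28q_J.
Leader FOC: 109/2 - q_J = 0, so q_J = 109/2.
Then q_X = (109 - 109/2)/2 = 109/4.
Total output Q = 327/4, so price P = 137 - 327/4 = 221/4.

55.25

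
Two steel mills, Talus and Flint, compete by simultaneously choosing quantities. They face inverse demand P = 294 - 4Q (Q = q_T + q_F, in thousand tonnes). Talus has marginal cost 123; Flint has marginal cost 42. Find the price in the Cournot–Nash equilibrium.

Talus's profit: π_T = (294 - 4Q)q_T - (123q_T). Setting ∂π_T/∂q_T = 0: 171 - 8q_T - 4(q_F) = 0.
Flint's profit: π_F = (294 - 4Q)q_F - (42q_F). Setting ∂π_F/∂q_F = 0: 252 - 8q_F - 4(q_T) = 0.
So q_T = (171 - 4q_F)/8 and q_F = (252 - 4q_T)/8.
Solving the pair: q_T = 15/2, q_F = 111/4.
Total output Q = 141/4, so price P = 294 - 4·(141/4) = 153.

153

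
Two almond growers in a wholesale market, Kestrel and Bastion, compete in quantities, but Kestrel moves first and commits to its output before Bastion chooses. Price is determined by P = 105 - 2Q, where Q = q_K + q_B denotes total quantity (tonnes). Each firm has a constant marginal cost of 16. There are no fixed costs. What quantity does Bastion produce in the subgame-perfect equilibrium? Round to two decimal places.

Solve by backward induction. Given q_K, the follower Bastion maximises π_B = (105 - 2q_K - 2q_B)q_B - 16q_B.
∂π_B/∂q_B = 89 - 2q_K - 4q_B = 0 gives the reaction function q_B = (89 - 2q_K)/4.
Kestrel substitutes q_B(q_K) into its own profit: π_K = q_K(105 - 2q_K - (89 - 2q_K)/2) - 16q_K = (121/2 - q_K)q_K - 16q_K.
Maximising: ∂π_K/∂q_K = 89/2 - 2q_K = 0, giving q_K = 89/4.
Then q_B = (89 - 2·(89/4))/4 = 89/8.

11.13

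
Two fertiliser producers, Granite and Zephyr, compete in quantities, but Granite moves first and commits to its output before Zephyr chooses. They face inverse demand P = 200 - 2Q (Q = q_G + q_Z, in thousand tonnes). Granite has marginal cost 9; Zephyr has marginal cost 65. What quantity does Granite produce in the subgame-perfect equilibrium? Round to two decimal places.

61.75

Solve by backward induction. Given q_G, the follower Zephyr maximises π_Z = (200 - 2q_G - 2q_Z)q_Z - 65q_Z.
∂π_Z/∂q_Z = 135 - 2q_G - 4q_Z = 0 gives the reaction function q_Z = (135 - 2q_G)/4.
Granite substitutes q_Z(q_G) into its own profit: π_G = q_G(200 - 2q_G - (135 - 2q_G)/2) - 9q_G = (265/2 - q_G)q_G - 9q_G.
The leader's first-order condition 247/2 - 2q_G = 0 yields q_G = 247/4.
Then q_Z = (135 - 2·(247/4))/4 = 23/8.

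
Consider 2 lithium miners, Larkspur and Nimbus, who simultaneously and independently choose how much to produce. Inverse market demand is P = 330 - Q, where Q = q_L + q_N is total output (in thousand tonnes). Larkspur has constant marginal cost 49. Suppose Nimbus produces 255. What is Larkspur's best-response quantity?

13

With the rival's output fixed at 255, Larkspur's profit is π_L = (330 - 255 - q_L)q_L - (49q_L) = (75 - q_L)q_L - (49q_L).
∂π_L/∂q_L = 26 - 2q_L = 0, so q_L = 13.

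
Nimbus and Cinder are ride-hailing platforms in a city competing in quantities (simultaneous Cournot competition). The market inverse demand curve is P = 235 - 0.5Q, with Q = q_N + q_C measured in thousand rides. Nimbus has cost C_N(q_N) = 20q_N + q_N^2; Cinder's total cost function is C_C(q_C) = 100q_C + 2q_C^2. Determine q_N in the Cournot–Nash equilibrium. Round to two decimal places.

Nimbus's profit: π_N = (235 - 0.5Q)q_N - (20q_N + q_N²). Setting ∂π_N/∂q_N = 0: 215 - 3q_N - (1/2)(q_C) = 0.
Cinder's profit: π_C = (235 - 0.5Q)q_C - (100q_C + 2q_C²). Setting ∂π_C/∂q_C = 0: 135 - 5q_C - (1/2)(q_N) = 0.
Best responses: q_N = (215 - (1/2)q_C)/3, q_C = (135 - (1/2)q_N)/5.
Substituting one into the other gives q_N = 68.3051 and q_C = 1190/59.

68.31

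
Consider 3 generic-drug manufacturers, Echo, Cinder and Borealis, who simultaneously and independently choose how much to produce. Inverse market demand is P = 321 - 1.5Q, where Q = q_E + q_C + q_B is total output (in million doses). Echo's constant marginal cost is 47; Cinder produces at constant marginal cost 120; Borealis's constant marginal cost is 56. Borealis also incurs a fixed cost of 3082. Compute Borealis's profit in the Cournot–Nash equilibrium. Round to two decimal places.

Echo's profit: π_E = (321 - 1.5Q)q_E - (47q_E). Setting ∂π_E/∂q_E = 0: 274 - 3q_E - (3/2)(q_C + q_B) = 0.
Cinder's profit: π_C = (321 - 1.5Q)q_C - (120q_C). Setting ∂π_C/∂q_C = 0: 201 - 3q_C - (3/2)(q_E + q_B) = 0.
Borealis's first-order condition: 265 - 3q_B - (3/2)(q_E + q_C) = 0.
Adding the 3 first-order conditions: 740 − 6Q = 0, so Q = 370/3.
Back-substituting: q_E = (274 − 185)/(3/2) = 178/3, q_C = (201 − 185)/(3/2) = 32/3, q_B = (265 − 185)/(3/2) = 160/3.
Price P = 321 - (3/2)·(370/3) = 136.
Borealis's profit: (136 - 56)·(160/3) - 3082 = 1184.6667.

1184.67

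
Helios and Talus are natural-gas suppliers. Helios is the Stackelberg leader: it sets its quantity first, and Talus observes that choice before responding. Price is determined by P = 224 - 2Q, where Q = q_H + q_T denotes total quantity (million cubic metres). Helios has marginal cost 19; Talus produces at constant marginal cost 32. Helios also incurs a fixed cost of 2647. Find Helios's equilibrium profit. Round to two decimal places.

The follower Talus best-responds to any q_H: π_T = (224 - 2Q)q_T - 32q_T.
Follower FOC: 192 - 2q_H - 4q_T = 0, so q_T(q_H) = (192 - 2q_H)/4.
The leader anticipates this reaction. Substituting into P = 224 - 2Q gives P = 128 - q_H, so π_H = (128 - q_H)q_H - 19q_H.
Maximising: ∂π_H/∂q_H = 109 - 2q_H = 0, giving q_H = 109/2.
Then q_T = (192 - 2·(109/2))/4 = 83/4.
Price P = 224 - 2·(301/4) = 147/2.
Helios's profit: (147/2 - 19)·(109/2) - 2647 = 1293/4.

323.25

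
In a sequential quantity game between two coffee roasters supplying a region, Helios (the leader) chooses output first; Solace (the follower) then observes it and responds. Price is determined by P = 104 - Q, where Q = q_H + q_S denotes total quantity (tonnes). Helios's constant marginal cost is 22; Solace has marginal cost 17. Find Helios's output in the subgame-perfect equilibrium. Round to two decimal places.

38.50

The follower Solace best-responds to any q_H: π_S = (104 - Q)q_S - 17q_S.
Follower FOC: 87 - q_H - 2q_S = 0, so q_S(q_H) = (87 - q_H)/2.
Helios substitutes q_S(q_H) into its own profit: π_H = q_H(104 - q_H - (87 - q_H)/2) - 22q_H = (121/2 - (1/2)q_H)q_H - 22q_H.
The leader's first-order condition 77/2 - q_H = 0 yields q_H = 77/2.
Then q_S = (87 - 77/2)/2 = 97/4.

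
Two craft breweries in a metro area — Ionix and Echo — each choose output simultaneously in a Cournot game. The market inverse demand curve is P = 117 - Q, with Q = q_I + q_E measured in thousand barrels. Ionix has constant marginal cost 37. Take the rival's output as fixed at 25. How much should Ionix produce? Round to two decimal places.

With the rival's output fixed at 25, Ionix's profit is π_I = (117 - 25 - q_I)q_I - (37q_I) = (92 - q_I)q_I - (37q_I).
∂π_I/∂q_I = 55 - 2q_I = 0, so q_I = 55/2.

27.50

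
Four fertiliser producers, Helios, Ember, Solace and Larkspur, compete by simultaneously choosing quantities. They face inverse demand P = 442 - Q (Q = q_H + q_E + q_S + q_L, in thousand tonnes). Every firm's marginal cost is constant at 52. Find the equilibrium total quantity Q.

312

A representative firm's profit is π_i = q_i(442 - Q) - 52q_i.
First-order condition (treating rivals' output as given): 390 - 2q_i - Σ_{j≠i} q_j = 0.
By symmetry each firm produces the same amount; substituting Σ_{j≠i} q_j = 3q_i yields q_i = 390/5 = 78.
Total output Q = 78 + 78 + 78 + 78 = 312.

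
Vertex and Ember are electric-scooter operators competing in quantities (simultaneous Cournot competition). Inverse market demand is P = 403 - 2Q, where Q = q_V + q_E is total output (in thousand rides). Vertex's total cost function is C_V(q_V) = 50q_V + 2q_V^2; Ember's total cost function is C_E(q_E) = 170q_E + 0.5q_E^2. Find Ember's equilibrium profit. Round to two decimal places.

2586.74

Vertex's profit: π_V = (403 - 2Q)q_V - (50q_V + 2q_V²). Setting ∂π_V/∂q_V = 0: 353 - 8q_V - 2(q_E) = 0.
Ember's first-order condition: 233 - 5q_E - 2(q_V) = 0.
Rearranging gives the reaction functions q_V = (353 - 2q_E)/8 and q_E = (233 - 2q_V)/5.
Solving the pair: q_V = 433/12, q_E = 193/6.
Price P = 403 - 2·(273/4) = 533/2.
Ember's profit: (533/2)·(193/6) - 170·(193/6) - (1/2)(193/6)² = 2586.7361.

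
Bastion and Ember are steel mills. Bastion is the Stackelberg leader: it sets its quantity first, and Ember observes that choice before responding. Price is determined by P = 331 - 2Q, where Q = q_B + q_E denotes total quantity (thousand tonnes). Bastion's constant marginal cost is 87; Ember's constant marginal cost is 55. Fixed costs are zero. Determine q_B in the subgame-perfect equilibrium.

53

The follower Ember best-responds to any q_B: π_E = (331 - 2Q)q_E - 55q_E.
∂π_E/∂q_E = 276 - 2q_B - 4q_E = 0 gives the reaction function q_E = (276 - 2q_B)/4.
The leader anticipates this reaction. Substituting into P = 331 - 2Q gives P = 193 - q_B, so π_B = (193 - q_B)q_B - 87q_B.
The leader's first-order condition 106 - 2q_B = 0 yields q_B = 53.
Then q_E = (276 - 2·53)/4 = 85/2.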